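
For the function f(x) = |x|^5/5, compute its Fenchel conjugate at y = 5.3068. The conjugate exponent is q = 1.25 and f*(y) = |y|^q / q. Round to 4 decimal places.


The conjugate exponent q satisfies 1/p + 1/q = 1.
p = 5, so q = 5/(5 - 1) = 1.25
|y|^q = 5.3068^1.25 = 8.0545
f*(5.3068) = 8.0545 / 1.25 = 6.4436


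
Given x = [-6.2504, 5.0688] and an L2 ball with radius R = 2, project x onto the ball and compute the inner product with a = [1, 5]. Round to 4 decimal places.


Step 1: Compute ||x|| (intermediates to 6 decimals).
||x|| = sqrt((-6.2504)^2 + 5.0688^2) = 8.047374
Step 2: Project.
Since ||x|| > R, scale = R/||x|| = 2/8.047374 = 0.248528, proj(x) = scale * x
proj(x) = [-1.553399, 1.259739]
Step 3: Dot product.
a^T * proj(x) = 1*(-1.553399) + 5*1.259739 = 4.7453


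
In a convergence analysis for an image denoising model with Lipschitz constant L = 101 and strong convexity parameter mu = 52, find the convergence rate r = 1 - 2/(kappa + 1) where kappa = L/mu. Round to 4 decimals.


Step 1: Compute the condition number.
kappa = L/mu = 101/52 = 1.9423
Step 2: Compute the convergence rate.
r = 1 - 2/(kappa + 1) = 1 - 2*mu/(L + mu) = (L - mu)/(L + mu) = 49/153 = 0.3203


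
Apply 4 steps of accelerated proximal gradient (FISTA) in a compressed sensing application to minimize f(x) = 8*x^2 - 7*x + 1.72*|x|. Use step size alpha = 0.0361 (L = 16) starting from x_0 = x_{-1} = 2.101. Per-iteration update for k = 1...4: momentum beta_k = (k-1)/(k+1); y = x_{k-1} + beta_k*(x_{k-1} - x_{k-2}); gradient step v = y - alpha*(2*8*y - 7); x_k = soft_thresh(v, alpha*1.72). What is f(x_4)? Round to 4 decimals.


FISTA on f(x) = 8*x^2 - 7*x + 1.72*|x|
L = 16, alpha = 0.0361
Iteration 1: beta = 0.0, y = 2.101 + 0.0*(2.101 - 2.101) = 2.101
  grad(y) = 26.616, v = y - alpha*grad = 1.1402
  prox(v) = soft_thresh(1.1402, 0.0621) = 1.0781
Iteration 2: beta = 0.3333, y = 1.0781 + 0.3333*(1.0781 - 2.101) = 0.7371
  grad(y) = 4.7935, v = y - alpha*grad = 0.564
  prox(v) = soft_thresh(0.564, 0.0621) = 0.502
Iteration 3: beta = 0.5, y = 0.502 + 0.5*(0.502 - 1.0781) = 0.2139
  grad(y) = -3.5776, v = y - alpha*grad = 0.3431
  prox(v) = soft_thresh(0.3431, 0.0621) = 0.281
Iteration 4: beta = 0.6, y = 0.281 + 0.6*(0.281 - 0.502) = 0.1484
  grad(y) = -4.6262, v = y - alpha*grad = 0.3154
  prox(v) = soft_thresh(0.3154, 0.0621) = 0.2533
f(x_4) = 8*0.2533^2 - 7*0.2533 + 1.72*|0.2533| = -0.8241


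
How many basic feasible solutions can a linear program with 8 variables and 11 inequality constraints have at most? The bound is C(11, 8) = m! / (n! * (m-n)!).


Each vertex corresponds to some choice of n active constraints out of m, so the number of vertices is at most C(m, n) = m! / (n!(m-n)!).
m = 11, n = 8
Numerator: 11 * 10 * 9 * 8 * 7 * 6 * 5 * 4
Denominator: 8! = 40320
C(11, 8) = 165


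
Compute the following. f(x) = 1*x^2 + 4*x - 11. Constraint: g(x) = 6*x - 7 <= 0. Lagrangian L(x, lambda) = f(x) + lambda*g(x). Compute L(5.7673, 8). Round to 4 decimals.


Step 1: Evaluate f(x).
f(5.7673) = 1*5.7673^2 + 4*5.7673 - 11 = 45.3309
Step 2: Evaluate g(x).
g(5.7673) = 6*5.7673 - 7 = 27.6038
Step 3: Compute Lagrangian.
L = 45.3309 + 8*27.6038 = 266.1613


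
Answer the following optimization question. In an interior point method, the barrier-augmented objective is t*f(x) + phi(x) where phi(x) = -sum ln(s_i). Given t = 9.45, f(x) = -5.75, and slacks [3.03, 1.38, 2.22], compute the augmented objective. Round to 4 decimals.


Step 1: Compute log-barrier.
ln values: [1.1086, 0.3221, 0.7975]
phi = -(1.1086 + 0.3221 + 0.7975) = -2.2282
Step 2: Compute augmented objective.
t*f(x) = 9.45*-5.75 = -54.3375
Total = -54.3375 - 2.2282 = -56.5657


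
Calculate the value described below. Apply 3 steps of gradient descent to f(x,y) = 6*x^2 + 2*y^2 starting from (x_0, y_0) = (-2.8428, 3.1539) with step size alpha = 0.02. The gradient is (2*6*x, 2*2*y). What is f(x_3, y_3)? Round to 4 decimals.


Gradient descent on f(x,y) = 6*x^2 + 2*y^2.
Starting point: (-2.8428, 3.1539), alpha = 0.02
Step 1: grad_x = 2*6*-2.8428 = -34.1136, grad_y = 2*2*3.1539 = 12.6156
  x_1 = -2.8428 - 0.02*-34.1136 = -2.1605
  y_1 = 3.1539 - 0.02*12.6156 = 2.9016
Step 2: grad_x = 2*6*-2.1605 = -25.9263, grad_y = 2*2*2.9016 = 11.6064
  x_2 = -2.1605 - 0.02*-25.9263 = -1.642
  y_2 = 2.9016 - 0.02*11.6064 = 2.6695
Step 3: grad_x = 2*6*-1.642 = -19.704, grad_y = 2*2*2.6695 = 10.6778
  x_3 = -1.642 - 0.02*-19.704 = -1.2479
  y_3 = 2.6695 - 0.02*10.6778 = 2.4559
f(-1.2479, 2.4559) = 6*(-1.2479)^2 + 2*2.4559^2 = 21.4068


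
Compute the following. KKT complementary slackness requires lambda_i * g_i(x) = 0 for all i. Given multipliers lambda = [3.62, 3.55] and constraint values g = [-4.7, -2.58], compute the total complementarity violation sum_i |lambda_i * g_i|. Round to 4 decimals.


KKT complementary slackness check:
lambda_1 * g_1 = 3.62 * -4.7 = -17.014
lambda_2 * g_2 = 3.55 * -2.58 = -9.159
Total violation = 17.014 + 9.159 = 26.173


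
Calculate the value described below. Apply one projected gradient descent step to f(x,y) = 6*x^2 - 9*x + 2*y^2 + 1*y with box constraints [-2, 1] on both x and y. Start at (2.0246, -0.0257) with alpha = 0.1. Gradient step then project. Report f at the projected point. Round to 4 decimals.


Step 1: Compute gradient at (2.0246, -0.0257).
grad_x = 2*6*2.0246 - 9 = 15.2952
grad_y = 2*2*-0.0257 + 1 = 0.8972
Step 2: Gradient step.
x_raw = 2.0246 - 0.1*15.2952 = 0.4951
y_raw = -0.0257 - 0.1*0.8972 = -0.1154
Step 3: Project onto [-2, 1].
x_proj = clip(0.4951) = 0.4951
y_proj = clip(-0.1154) = -0.1154
Step 4: Evaluate f.
f(0.4951, -0.1154) = -3.0739


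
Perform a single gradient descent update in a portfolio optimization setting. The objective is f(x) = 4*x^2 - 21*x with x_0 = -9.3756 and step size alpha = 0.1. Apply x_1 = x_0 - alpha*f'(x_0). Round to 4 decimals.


We compute the gradient at x_0 and apply the update.
f'(x) = 8*x - 21
f'(-9.3756) = 8*-9.3756 - 21 = -96.0048
x_1 = -9.3756 - 0.1*-96.0048 = 0.2249


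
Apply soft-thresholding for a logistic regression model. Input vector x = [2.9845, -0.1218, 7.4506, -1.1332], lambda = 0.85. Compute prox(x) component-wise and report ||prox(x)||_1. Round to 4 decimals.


Soft-thresholding with lambda = 0.85:
prox(2.9845) = sign(2.9845)*max(|2.9845| - 0.85, 0) = 2.1345
prox(-0.1218) = sign(-0.1218)*max(|-0.1218| - 0.85, 0) = 0.0
prox(7.4506) = sign(7.4506)*max(|7.4506| - 0.85, 0) = 6.6006
prox(-1.1332) = sign(-1.1332)*max(|-1.1332| - 0.85, 0) = -0.2832
prox(x) = [2.1345, 0.0, 6.6006, -0.2832]
||prox(x)||_1 = 2.1345 + 0.0 + 6.6006 + 0.2832 = 9.0183


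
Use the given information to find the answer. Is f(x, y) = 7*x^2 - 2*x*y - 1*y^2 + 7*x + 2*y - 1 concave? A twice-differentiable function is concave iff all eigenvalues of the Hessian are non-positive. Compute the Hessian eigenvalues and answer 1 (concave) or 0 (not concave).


The Hessian of f(x,y) = 7*x^2 - 2*x*y - 1*y^2 + 7*x + 2*y - 1 is:
H = [[14, -2], [-2, -2]]
Trace = 14 - 2 = 12
Determinant = 14*-2 - (-2)^2 = -32
Discriminant = (12)^2 - 4*-32 = 272.0
Eigenvalues: lambda_1 = -2.2462, lambda_2 = 14.2462
The function is not concave.

0


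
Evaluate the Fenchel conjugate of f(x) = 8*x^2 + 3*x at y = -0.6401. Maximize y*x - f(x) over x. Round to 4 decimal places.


f*(y) = sup_x {y*x - a*x^2 - b*x} = sup_x {(y-b)*x - a*x^2}
FOC: (y - b) - 2a*x = 0 => x* = (y - b)/(2a)
x* = (-0.6401 - 3)/(2*8) = -0.2275
f*(-0.6401) = (y-b)^2/(4a) = (-0.6401 - 3)^2/(4*8)
= 13.2503/32 = 0.4141


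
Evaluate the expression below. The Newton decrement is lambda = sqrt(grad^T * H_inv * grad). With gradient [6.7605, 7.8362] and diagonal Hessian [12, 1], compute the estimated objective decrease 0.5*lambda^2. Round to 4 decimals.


Step 1: H is diagonal, so H^(-1) * g = [0.5634, 7.8362].
Step 2: g^T H^(-1) g = sum_i g_i^2 / H_ii
  = (6.7605)^2/12 + (7.8362)^2/1
  = 3.8087 + 61.406 = 65.2147
Step 3: Objective decrease = 0.5 * g^T H^(-1) g = 32.6074


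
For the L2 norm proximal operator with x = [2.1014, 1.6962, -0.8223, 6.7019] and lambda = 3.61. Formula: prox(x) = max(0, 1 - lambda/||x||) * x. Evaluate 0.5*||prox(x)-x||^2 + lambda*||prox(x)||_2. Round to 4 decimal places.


Step 1: Compute ||x||.
||x|| = 7.2722
Step 2: Compute scaling factor.
scale = max(0, 1 - 3.61/7.2722) = 0.5036
Step 3: prox(x) = [1.0582, 0.8542, -0.4141, 3.375]
||prox(x)|| = 3.6622
Step 4: Proximal objective.
0.5*||prox-x||^2 = 6.5161
lambda*||prox|| = 13.2205
Total = 19.7365


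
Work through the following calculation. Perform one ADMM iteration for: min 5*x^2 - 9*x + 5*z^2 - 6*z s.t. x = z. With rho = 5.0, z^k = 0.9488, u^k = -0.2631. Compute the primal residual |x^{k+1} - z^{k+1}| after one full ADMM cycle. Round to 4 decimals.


ADMM iteration with rho = 5.0, z^k = 0.9488, u^k = -0.2631
Step 1: x-update.
Minimize 5*x^2 - 9*x + (5.0/2)*(x - 0.9488 - 0.2631)^2
FOC: (2*5 + 5.0)*x = 9 + 5.0*(0.9488 + 0.2631)
x^{k+1} = 1.004
Step 2: z-update.
Minimize 5*z^2 - 6*z + (5.0/2)*(1.004 - z - 0.2631)^2
FOC: (2*5 + 5.0)*z = 6 + 5.0*(1.004 - 0.2631)
z^{k+1} = 0.647
Step 3: u-update.
u^{k+1} = -0.2631 + 1.004 - 0.647 = 0.0939
Step 4: Primal residual = |1.004 - 0.647| = 0.357


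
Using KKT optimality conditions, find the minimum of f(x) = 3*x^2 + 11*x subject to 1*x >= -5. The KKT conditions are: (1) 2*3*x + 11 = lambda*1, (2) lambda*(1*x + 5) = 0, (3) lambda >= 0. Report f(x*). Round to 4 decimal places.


Step 1: Try lambda = 0 (constraint inactive).
Stationarity: 2*3*x + 11 = 0
x* = -11/(2*3) = -11/6 = -1.8333 (rounded; the exact value -11/6 is used below)
Check constraint: 1*-1.8333 = -1.8333 >= -5 -- satisfied.
Step 2: Compute optimal value.
f(x*) = 3*(-11/6)^2 + 11*(-11/6) = -10.0833


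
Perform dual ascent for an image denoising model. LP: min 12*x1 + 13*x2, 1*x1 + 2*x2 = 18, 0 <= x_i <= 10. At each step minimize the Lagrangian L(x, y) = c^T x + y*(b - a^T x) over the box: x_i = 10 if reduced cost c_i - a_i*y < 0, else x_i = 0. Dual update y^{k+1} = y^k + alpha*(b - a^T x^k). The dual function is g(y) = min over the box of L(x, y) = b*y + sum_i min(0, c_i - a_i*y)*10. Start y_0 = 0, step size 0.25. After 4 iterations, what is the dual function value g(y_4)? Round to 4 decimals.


Dual ascent for LP: min 12*x1 + 13*x2, 1*x1 + 2*x2 = 18, 0 <= x_i <= 10
Step 1: y^k = 0.0, reduced costs: (12.0, 13.0)
  x^k = (0.0, 0.0), subgradient = b - a^T x = 18.0
  y^{k+1} = 0.0 + 0.25*18.0 = 4.5
Step 2: y^k = 4.5, reduced costs: (7.5, 4.0)
  x^k = (0.0, 0.0), subgradient = b - a^T x = 18.0
  y^{k+1} = 4.5 + 0.25*18.0 = 9.0
Step 3: y^k = 9.0, reduced costs: (3.0, -5.0)
  x^k = (0.0, 10.0), subgradient = b - a^T x = -2.0
  y^{k+1} = 9.0 + 0.25*-2.0 = 8.5
Step 4: y^k = 8.5, reduced costs: (3.5, -4.0)
  x^k = (0.0, 10.0), subgradient = b - a^T x = -2.0
  y^{k+1} = 8.5 + 0.25*-2.0 = 8.0
Dual objective at y_4 = 8.0: reduced costs (4.0, -3.0), box minimizer x = (0.0, 10.0)
g(y_4) = b*y + (c1 - a1*y)*x1 + (c2 - a2*y)*x2 = 18*8.0 + 4.0*0.0 + (-3.0)*10.0 = 144.0 + 0.0 - 30.0 = 114.0


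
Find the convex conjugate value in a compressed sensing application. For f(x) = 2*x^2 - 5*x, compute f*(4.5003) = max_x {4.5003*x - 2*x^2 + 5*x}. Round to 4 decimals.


f*(y) = sup_x {y*x - a*x^2 - b*x} = sup_x {(y-b)*x - a*x^2}
FOC: (y - b) - 2a*x = 0 => x* = (y - b)/(2a)
x* = (4.5003 + 5)/(2*2) = 2.3751
f*(4.5003) = (y-b)^2/(4a) = (4.5003 + 5)^2/(4*2)
= 90.2557/8 = 11.282


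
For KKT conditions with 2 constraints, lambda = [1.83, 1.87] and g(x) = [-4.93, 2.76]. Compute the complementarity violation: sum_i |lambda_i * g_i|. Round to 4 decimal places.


KKT complementary slackness check:
lambda_1 * g_1 = 1.83 * -4.93 = -9.0219
lambda_2 * g_2 = 1.87 * 2.76 = 5.1612
Total violation = 9.0219 + 5.1612 = 14.1831


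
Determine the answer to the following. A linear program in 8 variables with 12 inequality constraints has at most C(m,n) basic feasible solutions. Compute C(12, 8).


Each vertex corresponds to some choice of n active constraints out of m, so the number of vertices is at most C(m, n) = m! / (n!(m-n)!).
m = 12, n = 8
Numerator: 12 * 11 * 10 * 9 * 8 * 7 * 6 * 5
Denominator: 8! = 40320
C(12, 8) = 495


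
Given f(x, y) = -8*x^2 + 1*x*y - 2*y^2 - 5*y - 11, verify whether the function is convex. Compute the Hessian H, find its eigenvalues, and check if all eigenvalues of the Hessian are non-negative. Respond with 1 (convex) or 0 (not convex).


The Hessian of f(x,y) = -8*x^2 + 1*x*y - 2*y^2 - 5*y - 11 is:
H = [[-16, 1], [1, -4]]
Trace = -16 - 4 = -20
Determinant = -16*-4 - (1)^2 = 63
Discriminant = (-20)^2 - 4*63 = 148.0
Eigenvalues: lambda_1 = -16.0828, lambda_2 = -3.9172
The function is not convex.

0


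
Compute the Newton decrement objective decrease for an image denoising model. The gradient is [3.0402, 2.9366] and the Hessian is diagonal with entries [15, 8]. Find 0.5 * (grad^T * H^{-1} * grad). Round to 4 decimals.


Step 1: H is diagonal, so H^(-1) * g = [0.2027, 0.3671].
Step 2: g^T H^(-1) g = sum_i g_i^2 / H_ii
  = (3.0402)^2/15 + (2.9366)^2/8
  = 0.6162 + 1.078 = 1.6941
Step 3: Objective decrease = 0.5 * g^T H^(-1) g = 0.8471


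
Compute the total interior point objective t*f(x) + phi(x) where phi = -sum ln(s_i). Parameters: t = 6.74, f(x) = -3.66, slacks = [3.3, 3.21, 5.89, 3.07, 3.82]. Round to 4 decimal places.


Step 1: Compute log-barrier.
ln values: [1.1939, 1.1663, 1.7733, 1.1217, 1.3403]
phi = -(1.1939 + 1.1663 + 1.7733 + 1.1217 + 1.3403) = -6.5954
Step 2: Compute augmented objective.
t*f(x) = 6.74*-3.66 = -24.6684
Total = -24.6684 - 6.5954 = -31.2638


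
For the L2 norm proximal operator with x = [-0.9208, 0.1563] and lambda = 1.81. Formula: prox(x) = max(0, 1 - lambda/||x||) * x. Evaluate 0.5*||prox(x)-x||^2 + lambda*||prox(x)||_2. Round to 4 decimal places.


Step 1: Compute ||x||.
||x|| = 0.934
Step 2: Compute scaling factor.
scale = max(0, 1 - 1.81/0.934) = 0.0
Step 3: prox(x) = [-0.0, 0.0]
||prox(x)|| = 0.0
Step 4: Proximal objective.
0.5*||prox-x||^2 = 0.4362
lambda*||prox|| = 0.0
Total = 0.4362


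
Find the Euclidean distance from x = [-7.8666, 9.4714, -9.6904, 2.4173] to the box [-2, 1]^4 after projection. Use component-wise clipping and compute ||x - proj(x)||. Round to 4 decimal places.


Project each component onto [-2, 1].
clip(-7.8666) = -2.0, clip(9.4714) = 1.0, clip(-9.6904) = -2.0, clip(2.4173) = 1.0
Projection = [-2.0, 1.0, -2.0, 1.0]
Squared diffs: [34.417, 71.7646, 59.1423, 2.0087]
Distance = sqrt(167.3326) = 12.9357


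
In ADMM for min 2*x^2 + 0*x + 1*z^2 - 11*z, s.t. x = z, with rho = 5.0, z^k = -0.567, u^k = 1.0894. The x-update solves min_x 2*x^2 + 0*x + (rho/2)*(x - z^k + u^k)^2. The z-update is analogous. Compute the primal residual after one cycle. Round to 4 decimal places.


ADMM iteration with rho = 5.0, z^k = -0.567, u^k = 1.0894
Step 1: x-update.
Minimize 2*x^2 + 0*x + (5.0/2)*(x + 0.567 + 1.0894)^2
FOC: (2*2 + 5.0)*x = 0 + 5.0*(-0.567 - 1.0894)
x^{k+1} = -0.9202
Step 2: z-update.
Minimize 1*z^2 - 11*z + (5.0/2)*(-0.9202 - z + 1.0894)^2
FOC: (2*1 + 5.0)*z = 11 + 5.0*(-0.9202 + 1.0894)
z^{k+1} = 1.6923
Step 3: u-update.
u^{k+1} = 1.0894 - 0.9202 - 1.6923 = -1.5231
Step 4: Primal residual = |-0.9202 - 1.6923| = 2.6125


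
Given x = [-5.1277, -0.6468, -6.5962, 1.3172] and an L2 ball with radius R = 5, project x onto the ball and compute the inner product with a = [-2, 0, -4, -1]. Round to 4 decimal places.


Step 1: Compute ||x|| (intermediates to 6 decimals).
||x|| = sqrt((-5.1277)^2 + (-0.6468)^2 + (-6.5962)^2 + 1.3172^2) = 8.482719
Step 2: Project.
Since ||x|| > R, scale = R/||x|| = 5/8.482719 = 0.589434, proj(x) = scale * x
proj(x) = [-3.022441, -0.381246, -3.888025, 0.776402]
Step 3: Dot product.
a^T * proj(x) = -2*(-3.022441) + 0*(-0.381246) - 4*(-3.888025) - 1*0.776402 = 20.8206


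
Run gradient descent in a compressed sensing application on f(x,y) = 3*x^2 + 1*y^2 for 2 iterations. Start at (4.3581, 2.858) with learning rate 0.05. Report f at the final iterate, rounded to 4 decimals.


Gradient descent on f(x,y) = 3*x^2 + 1*y^2.
Starting point: (4.3581, 2.858), alpha = 0.05
Step 1: grad_x = 2*3*4.3581 = 26.1486, grad_y = 2*1*2.858 = 5.716
  x_1 = 4.3581 - 0.05*26.1486 = 3.0507
  y_1 = 2.858 - 0.05*5.716 = 2.5722
Step 2: grad_x = 2*3*3.0507 = 18.304, grad_y = 2*1*2.5722 = 5.1444
  x_2 = 3.0507 - 0.05*18.304 = 2.1355
  y_2 = 2.5722 - 0.05*5.1444 = 2.315
f(2.1355, 2.315) = 3*2.1355^2 + 1*2.315^2 = 19.0398


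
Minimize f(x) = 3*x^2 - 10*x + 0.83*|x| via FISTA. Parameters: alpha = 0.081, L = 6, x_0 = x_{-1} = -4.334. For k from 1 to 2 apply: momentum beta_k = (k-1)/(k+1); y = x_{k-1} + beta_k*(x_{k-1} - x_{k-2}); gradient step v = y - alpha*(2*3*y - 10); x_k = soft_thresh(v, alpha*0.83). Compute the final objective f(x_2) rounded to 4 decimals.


FISTA on f(x) = 3*x^2 - 10*x + 0.83*|x|
L = 6, alpha = 0.081
Iteration 1: beta = 0.0, y = -4.334 + 0.0*(-4.334 + 4.334) = -4.334
  grad(y) = -36.004, v = y - alpha*grad = -1.4177
  prox(v) = soft_thresh(-1.4177, 0.0672) = -1.3504
Iteration 2: beta = 0.3333, y = -1.3504 + 0.3333*(-1.3504 + 4.334) = -0.3559
  grad(y) = -12.1356, v = y - alpha*grad = 0.6271
  prox(v) = soft_thresh(0.6271, 0.0672) = 0.5598
f(x_2) = 3*0.5598^2 - 10*0.5598 + 0.83*|0.5598| = -4.1934


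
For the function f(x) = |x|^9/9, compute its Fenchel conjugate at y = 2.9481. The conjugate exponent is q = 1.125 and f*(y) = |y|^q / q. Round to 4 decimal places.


The conjugate exponent q satisfies 1/p + 1/q = 1.
p = 9, so q = 9/(9 - 1) = 1.125
|y|^q = 2.9481^1.125 = 3.3747
f*(2.9481) = 3.3747 / 1.125 = 2.9997


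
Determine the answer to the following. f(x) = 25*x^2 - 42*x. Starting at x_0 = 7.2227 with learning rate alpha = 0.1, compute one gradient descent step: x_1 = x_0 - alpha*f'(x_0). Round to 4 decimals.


We compute the gradient at x_0 and apply the update.
f'(x) = 50*x - 42
f'(7.2227) = 50*7.2227 - 42 = 319.135
x_1 = 7.2227 - 0.1*319.135 = -24.6908


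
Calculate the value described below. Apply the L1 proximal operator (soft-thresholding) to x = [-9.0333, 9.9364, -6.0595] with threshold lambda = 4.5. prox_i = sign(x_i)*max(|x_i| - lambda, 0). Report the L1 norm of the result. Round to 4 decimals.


Soft-thresholding with lambda = 4.5:
prox(-9.0333) = sign(-9.0333)*max(|-9.0333| - 4.5, 0) = -4.5333
prox(9.9364) = sign(9.9364)*max(|9.9364| - 4.5, 0) = 5.4364
prox(-6.0595) = sign(-6.0595)*max(|-6.0595| - 4.5, 0) = -1.5595
prox(x) = [-4.5333, 5.4364, -1.5595]
||prox(x)||_1 = 4.5333 + 5.4364 + 1.5595 = 11.5292


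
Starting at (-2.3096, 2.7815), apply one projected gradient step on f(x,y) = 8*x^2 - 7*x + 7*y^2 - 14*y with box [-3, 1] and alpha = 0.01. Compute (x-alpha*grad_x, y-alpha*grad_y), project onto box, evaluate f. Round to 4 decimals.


Step 1: Compute gradient at (-2.3096, 2.7815).
grad_x = 2*8*-2.3096 - 7 = -43.9536
grad_y = 2*7*2.7815 - 14 = 24.941
Step 2: Gradient step.
x_raw = -2.3096 - 0.01*-43.9536 = -1.8701
y_raw = 2.7815 - 0.01*24.941 = 2.5321
Step 3: Project onto [-3, 1].
x_proj = clip(-1.8701) = -1.8701
y_proj = clip(2.5321) = 1.0
Step 4: Evaluate f.
f(-1.8701, 1.0) = 34.0676


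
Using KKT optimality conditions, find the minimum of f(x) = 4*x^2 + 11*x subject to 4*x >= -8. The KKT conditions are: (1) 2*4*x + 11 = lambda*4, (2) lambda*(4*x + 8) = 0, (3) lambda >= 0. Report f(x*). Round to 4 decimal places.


Step 1: Try lambda = 0 (constraint inactive).
Stationarity: 2*4*x + 11 = 0
x* = -11/(2*4) = -1.375
Check constraint: 4*-1.375 = -5.5 >= -8 -- satisfied.
Step 2: Compute optimal value.
f(x*) = 4*(-1.375)^2 + 11*(-1.375) = -7.5625


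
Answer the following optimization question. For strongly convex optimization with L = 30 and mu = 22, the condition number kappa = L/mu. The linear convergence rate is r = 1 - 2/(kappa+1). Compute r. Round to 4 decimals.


Step 1: Compute the condition number.
kappa = L/mu = 30/22 = 1.3636
Step 2: Compute the convergence rate.
r = 1 - 2/(kappa + 1) = 1 - 2*mu/(L + mu) = (L - mu)/(L + mu) = 8/52 = 0.1538


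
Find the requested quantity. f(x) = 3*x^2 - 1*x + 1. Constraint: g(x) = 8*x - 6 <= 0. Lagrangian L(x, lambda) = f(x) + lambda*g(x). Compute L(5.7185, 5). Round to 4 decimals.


Step 1: Evaluate f(x).
f(5.7185) = 3*5.7185^2 - 1*5.7185 + 1 = 93.3852
Step 2: Evaluate g(x).
g(5.7185) = 8*5.7185 - 6 = 39.748
Step 3: Compute Lagrangian.
L = 93.3852 + 5*39.748 = 292.1252


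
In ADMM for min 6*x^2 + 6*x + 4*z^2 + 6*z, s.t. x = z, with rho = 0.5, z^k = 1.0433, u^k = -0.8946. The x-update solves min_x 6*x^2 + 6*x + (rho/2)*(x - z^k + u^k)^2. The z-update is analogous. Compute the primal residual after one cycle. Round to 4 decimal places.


ADMM iteration with rho = 0.5, z^k = 1.0433, u^k = -0.8946
Step 1: x-update.
Minimize 6*x^2 + 6*x + (0.5/2)*(x - 1.0433 - 0.8946)^2
FOC: (2*6 + 0.5)*x = -6 + 0.5*(1.0433 + 0.8946)
x^{k+1} = -0.4025
Step 2: z-update.
Minimize 4*z^2 + 6*z + (0.5/2)*(-0.4025 - z - 0.8946)^2
FOC: (2*4 + 0.5)*z = -6 + 0.5*(-0.4025 - 0.8946)
z^{k+1} = -0.7822
Step 3: u-update.
u^{k+1} = -0.8946 - 0.4025 + 0.7822 = -0.5149
Step 4: Primal residual = |-0.4025 + 0.7822| = 0.3797


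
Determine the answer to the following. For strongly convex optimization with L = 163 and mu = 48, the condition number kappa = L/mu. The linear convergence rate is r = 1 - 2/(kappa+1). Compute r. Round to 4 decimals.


Step 1: Compute the condition number.
kappa = L/mu = 163/48 = 3.3958
Step 2: Compute the convergence rate.
r = 1 - 2/(kappa + 1) = 1 - 2*mu/(L + mu) = (L - mu)/(L + mu) = 115/211 = 0.545


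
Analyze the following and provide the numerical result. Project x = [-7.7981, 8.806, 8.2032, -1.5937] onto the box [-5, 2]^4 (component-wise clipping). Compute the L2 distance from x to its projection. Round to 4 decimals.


Project each component onto [-5, 2].
clip(-7.7981) = -5.0, clip(8.806) = 2.0, clip(8.2032) = 2.0, clip(-1.5937) = -1.5937
Projection = [-5.0, 2.0, 2.0, -1.5937]
Squared diffs: [7.8294, 46.3216, 38.4797, 0.0]
Distance = sqrt(92.6307) = 9.6245


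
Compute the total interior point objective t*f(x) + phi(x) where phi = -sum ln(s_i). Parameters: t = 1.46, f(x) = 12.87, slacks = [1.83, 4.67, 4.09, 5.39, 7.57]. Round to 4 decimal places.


Step 1: Compute log-barrier.
ln values: [0.6043, 1.5412, 1.4085, 1.6845, 2.0242]
phi = -(0.6043 + 1.5412 + 1.4085 + 1.6845 + 2.0242) = -7.2628
Step 2: Compute augmented objective.
t*f(x) = 1.46*12.87 = 18.7902
Total = 18.7902 - 7.2628 = 11.5274


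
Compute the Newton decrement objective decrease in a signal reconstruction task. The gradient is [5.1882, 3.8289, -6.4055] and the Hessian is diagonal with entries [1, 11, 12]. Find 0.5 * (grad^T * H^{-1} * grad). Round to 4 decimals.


Step 1: H is diagonal, so H^(-1) * g = [5.1882, 0.3481, -0.5338].
Step 2: g^T H^(-1) g = sum_i g_i^2 / H_ii
  = (5.1882)^2/1 + (3.8289)^2/11 + (-6.4055)^2/12
  = 26.9174 + 1.3328 + 3.4192 = 31.6694
Step 3: Objective decrease = 0.5 * g^T H^(-1) g = 15.8347


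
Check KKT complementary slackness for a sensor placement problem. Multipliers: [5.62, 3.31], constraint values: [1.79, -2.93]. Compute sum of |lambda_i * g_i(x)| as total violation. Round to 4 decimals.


KKT complementary slackness check:
lambda_1 * g_1 = 5.62 * 1.79 = 10.0598
lambda_2 * g_2 = 3.31 * -2.93 = -9.6983
Total violation = 10.0598 + 9.6983 = 19.7581


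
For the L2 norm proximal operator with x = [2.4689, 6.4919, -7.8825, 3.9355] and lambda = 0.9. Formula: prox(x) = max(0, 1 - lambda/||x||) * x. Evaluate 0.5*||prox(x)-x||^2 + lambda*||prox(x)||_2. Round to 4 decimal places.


Step 1: Compute ||x||.
||x|| = 11.2188
Step 2: Compute scaling factor.
scale = max(0, 1 - 0.9/11.2188) = 0.9198
Step 3: prox(x) = [2.2708, 5.9711, -7.2501, 3.6198]
||prox(x)|| = 10.3188
Step 4: Proximal objective.
0.5*||prox-x||^2 = 0.405
lambda*||prox|| = 9.2869
Total = 9.6919


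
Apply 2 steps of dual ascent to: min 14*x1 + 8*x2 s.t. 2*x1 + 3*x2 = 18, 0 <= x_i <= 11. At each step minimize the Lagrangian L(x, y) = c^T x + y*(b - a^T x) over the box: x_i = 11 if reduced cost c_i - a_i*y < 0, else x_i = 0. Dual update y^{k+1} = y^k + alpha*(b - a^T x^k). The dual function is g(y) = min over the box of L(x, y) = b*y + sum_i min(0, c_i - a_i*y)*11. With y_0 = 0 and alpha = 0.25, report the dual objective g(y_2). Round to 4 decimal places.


Dual ascent for LP: min 14*x1 + 8*x2, 2*x1 + 3*x2 = 18, 0 <= x_i <= 11
Step 1: y^k = 0.0, reduced costs: (14.0, 8.0)
  x^k = (0.0, 0.0), subgradient = b - a^T x = 18.0
  y^{k+1} = 0.0 + 0.25*18.0 = 4.5
Step 2: y^k = 4.5, reduced costs: (5.0, -5.5)
  x^k = (0.0, 11.0), subgradient = b - a^T x = -15.0
  y^{k+1} = 4.5 + 0.25*-15.0 = 0.75
Dual objective at y_2 = 0.75: reduced costs (12.5, 5.75), box minimizer x = (0.0, 0.0)
g(y_2) = b*y + (c1 - a1*y)*x1 + (c2 - a2*y)*x2 = 18*0.75 + 12.5*0.0 + 5.75*0.0 = 13.5 + 0.0 + 0.0 = 13.5


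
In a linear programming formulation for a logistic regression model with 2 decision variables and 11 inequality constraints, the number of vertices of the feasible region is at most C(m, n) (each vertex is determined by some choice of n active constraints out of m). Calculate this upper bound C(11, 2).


Each vertex corresponds to some choice of n active constraints out of m, so the number of vertices is at most C(m, n) = m! / (n!(m-n)!).
m = 11, n = 2
Numerator: 11 * 10
Denominator: 2! = 2
C(11, 2) = 55


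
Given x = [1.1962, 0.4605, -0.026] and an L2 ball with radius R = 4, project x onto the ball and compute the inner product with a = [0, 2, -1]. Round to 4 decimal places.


Step 1: Compute ||x|| (intermediates to 6 decimals).
||x|| = sqrt(1.1962^2 + 0.4605^2 + (-0.026)^2) = 1.282042
Step 2: Project.
Since ||x|| <= R, proj = x (no scaling needed).
proj(x) = [1.1962, 0.4605, -0.026]
Step 3: Dot product.
a^T * proj(x) = 0*1.1962 + 2*0.4605 - 1*(-0.026) = 0.947


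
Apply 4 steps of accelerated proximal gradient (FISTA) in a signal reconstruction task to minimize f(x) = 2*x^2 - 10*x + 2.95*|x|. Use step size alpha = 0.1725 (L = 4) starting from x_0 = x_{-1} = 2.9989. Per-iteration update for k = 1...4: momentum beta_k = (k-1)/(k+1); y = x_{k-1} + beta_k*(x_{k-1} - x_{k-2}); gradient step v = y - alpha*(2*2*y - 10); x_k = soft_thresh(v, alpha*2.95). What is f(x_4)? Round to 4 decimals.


FISTA on f(x) = 2*x^2 - 10*x + 2.95*|x|
L = 4, alpha = 0.1725
Iteration 1: beta = 0.0, y = 2.9989 + 0.0*(2.9989 - 2.9989) = 2.9989
  grad(y) = 1.9956, v = y - alpha*grad = 2.6547
  prox(v) = soft_thresh(2.6547, 0.5089) = 2.1458
Iteration 2: beta = 0.3333, y = 2.1458 + 0.3333*(2.1458 - 2.9989) = 1.8614
  grad(y) = -2.5544, v = y - alpha*grad = 2.302
  prox(v) = soft_thresh(2.302, 0.5089) = 1.7932
Iteration 3: beta = 0.5, y = 1.7932 + 0.5*(1.7932 - 2.1458) = 1.6169
  grad(y) = -3.5326, v = y - alpha*grad = 2.2262
  prox(v) = soft_thresh(2.2262, 0.5089) = 1.7173
Iteration 4: beta = 0.6, y = 1.7173 + 0.6*(1.7173 - 1.7932) = 1.6719
  grad(y) = -3.3126, v = y - alpha*grad = 2.2433
  prox(v) = soft_thresh(2.2433, 0.5089) = 1.7344
f(x_4) = 2*1.7344^2 - 10*1.7344 + 2.95*|1.7344| = -6.2112


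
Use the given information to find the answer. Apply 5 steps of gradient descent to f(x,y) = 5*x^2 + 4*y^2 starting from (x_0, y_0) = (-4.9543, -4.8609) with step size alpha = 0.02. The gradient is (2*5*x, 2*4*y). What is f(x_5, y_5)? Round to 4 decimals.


Gradient descent on f(x,y) = 5*x^2 + 4*y^2.
Starting point: (-4.9543, -4.8609), alpha = 0.02
Step 1: grad_x = 2*5*-4.9543 = -49.543, grad_y = 2*4*-4.8609 = -38.8872
  x_1 = -4.9543 - 0.02*-49.543 = -3.9634
  y_1 = -4.8609 - 0.02*-38.8872 = -4.0832
Step 2: grad_x = 2*5*-3.9634 = -39.6344, grad_y = 2*4*-4.0832 = -32.6652
  x_2 = -3.9634 - 0.02*-39.6344 = -3.1708
  y_2 = -4.0832 - 0.02*-32.6652 = -3.4299
Step 3: grad_x = 2*5*-3.1708 = -31.7075, grad_y = 2*4*-3.4299 = -27.4388
  x_3 = -3.1708 - 0.02*-31.7075 = -2.5366
  y_3 = -3.4299 - 0.02*-27.4388 = -2.8811
Step 4: grad_x = 2*5*-2.5366 = -25.366, grad_y = 2*4*-2.8811 = -23.0486
  x_4 = -2.5366 - 0.02*-25.366 = -2.0293
  y_4 = -2.8811 - 0.02*-23.0486 = -2.4201
Step 5: grad_x = 2*5*-2.0293 = -20.2928, grad_y = 2*4*-2.4201 = -19.3608
  x_5 = -2.0293 - 0.02*-20.2928 = -1.6234
  y_5 = -2.4201 - 0.02*-19.3608 = -2.0329
f(-1.6234, -2.0329) = 5*(-1.6234)^2 + 4*(-2.0329)^2 = 29.7081


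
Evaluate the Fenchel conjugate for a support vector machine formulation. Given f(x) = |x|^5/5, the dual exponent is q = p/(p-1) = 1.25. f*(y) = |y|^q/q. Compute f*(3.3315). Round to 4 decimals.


The conjugate exponent q satisfies 1/p + 1/q = 1.
p = 5, so q = 5/(5 - 1) = 1.25
|y|^q = 3.3315^1.25 = 4.5009
f*(3.3315) = 4.5009 / 1.25 = 3.6007


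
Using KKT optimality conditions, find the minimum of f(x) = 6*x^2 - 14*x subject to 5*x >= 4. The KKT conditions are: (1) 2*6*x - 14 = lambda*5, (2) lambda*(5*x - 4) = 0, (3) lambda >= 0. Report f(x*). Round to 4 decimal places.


Step 1: Try lambda = 0 (constraint inactive).
Stationarity: 2*6*x - 14 = 0
x* = 14/(2*6) = 7/6 = 1.1667 (rounded; the exact value 7/6 is used below)
Check constraint: 5*1.1667 = 5.8335 >= 4 -- satisfied.
Step 2: Compute optimal value.
f(x*) = 6*(7/6)^2 - 14*(7/6) = -8.1667


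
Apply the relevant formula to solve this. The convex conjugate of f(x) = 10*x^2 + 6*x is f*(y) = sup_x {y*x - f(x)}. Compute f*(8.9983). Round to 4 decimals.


f*(y) = sup_x {y*x - a*x^2 - b*x} = sup_x {(y-b)*x - a*x^2}
FOC: (y - b) - 2a*x = 0 => x* = (y - b)/(2a)
x* = (8.9983 - 6)/(2*10) = 0.1499
f*(8.9983) = (y-b)^2/(4a) = (8.9983 - 6)^2/(4*10)
= 8.9898/40 = 0.2247


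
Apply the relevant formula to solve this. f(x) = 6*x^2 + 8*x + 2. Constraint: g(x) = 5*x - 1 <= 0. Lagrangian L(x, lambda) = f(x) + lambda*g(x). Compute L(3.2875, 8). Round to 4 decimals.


Step 1: Evaluate f(x).
f(3.2875) = 6*3.2875^2 + 8*3.2875 + 2 = 93.1459
Step 2: Evaluate g(x).
g(3.2875) = 5*3.2875 - 1 = 15.4375
Step 3: Compute Lagrangian.
L = 93.1459 + 8*15.4375 = 216.6459


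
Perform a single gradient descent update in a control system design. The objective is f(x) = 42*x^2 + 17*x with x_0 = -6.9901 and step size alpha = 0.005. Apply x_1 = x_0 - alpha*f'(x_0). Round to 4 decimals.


We compute the gradient at x_0 and apply the update.
f'(x) = 84*x + 17
f'(-6.9901) = 84*-6.9901 + 17 = -570.1684
x_1 = -6.9901 - 0.005*-570.1684 = -4.1393


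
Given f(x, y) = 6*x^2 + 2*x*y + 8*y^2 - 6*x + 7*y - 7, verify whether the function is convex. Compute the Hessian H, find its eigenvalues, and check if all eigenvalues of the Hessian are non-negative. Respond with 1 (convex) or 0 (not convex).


The Hessian of f(x,y) = 6*x^2 + 2*x*y + 8*y^2 - 6*x + 7*y - 7 is:
H = [[12, 2], [2, 16]]
Trace = 12 + 16 = 28
Determinant = 12*16 - (2)^2 = 188
Discriminant = (28)^2 - 4*188 = 32.0
Eigenvalues: lambda_1 = 11.1716, lambda_2 = 16.8284
The function is convex.

1


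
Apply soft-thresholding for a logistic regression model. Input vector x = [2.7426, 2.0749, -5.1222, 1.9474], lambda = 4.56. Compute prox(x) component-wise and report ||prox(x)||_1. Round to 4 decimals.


Soft-thresholding with lambda = 4.56:
prox(2.7426) = sign(2.7426)*max(|2.7426| - 4.56, 0) = 0.0
prox(2.0749) = sign(2.0749)*max(|2.0749| - 4.56, 0) = 0.0
prox(-5.1222) = sign(-5.1222)*max(|-5.1222| - 4.56, 0) = -0.5622
prox(1.9474) = sign(1.9474)*max(|1.9474| - 4.56, 0) = 0.0
prox(x) = [0.0, 0.0, -0.5622, 0.0]
||prox(x)||_1 = 0.0 + 0.0 + 0.5622 + 0.0 = 0.5622


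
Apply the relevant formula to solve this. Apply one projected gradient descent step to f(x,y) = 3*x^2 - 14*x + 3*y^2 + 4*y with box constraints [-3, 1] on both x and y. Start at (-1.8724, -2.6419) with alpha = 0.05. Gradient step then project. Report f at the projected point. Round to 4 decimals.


Step 1: Compute gradient at (-1.8724, -2.6419).
grad_x = 2*3*-1.8724 - 14 = -25.2344
grad_y = 2*3*-2.6419 + 4 = -11.8514
Step 2: Gradient step.
x_raw = -1.8724 - 0.05*-25.2344 = -0.6107
y_raw = -2.6419 - 0.05*-11.8514 = -2.0493
Step 3: Project onto [-3, 1].
x_proj = clip(-0.6107) = -0.6107
y_proj = clip(-2.0493) = -2.0493
Step 4: Evaluate f.
f(-0.6107, -2.0493) = 14.0703


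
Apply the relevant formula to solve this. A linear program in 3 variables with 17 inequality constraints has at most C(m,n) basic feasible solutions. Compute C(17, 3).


Each vertex corresponds to some choice of n active constraints out of m, so the number of vertices is at most C(m, n) = m! / (n!(m-n)!).
m = 17, n = 3
Numerator: 17 * 16 * 15
Denominator: 3! = 6
C(17, 3) = 680


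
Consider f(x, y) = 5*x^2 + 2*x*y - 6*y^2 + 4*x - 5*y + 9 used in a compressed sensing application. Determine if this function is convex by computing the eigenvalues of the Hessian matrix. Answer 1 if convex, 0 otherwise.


The Hessian of f(x,y) = 5*x^2 + 2*x*y - 6*y^2 + 4*x - 5*y + 9 is:
H = [[10, 2], [2, -12]]
Trace = 10 - 12 = -2
Determinant = 10*-12 - (2)^2 = -124
Discriminant = (-2)^2 - 4*-124 = 500.0
Eigenvalues: lambda_1 = -12.1803, lambda_2 = 10.1803
The function is not convex.

0


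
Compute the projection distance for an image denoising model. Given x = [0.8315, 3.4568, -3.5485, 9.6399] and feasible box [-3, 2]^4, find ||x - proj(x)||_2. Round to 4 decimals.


Project each component onto [-3, 2].
clip(0.8315) = 0.8315, clip(3.4568) = 2.0, clip(-3.5485) = -3.0, clip(9.6399) = 2.0
Projection = [0.8315, 2.0, -3.0, 2.0]
Squared diffs: [0.0, 2.1223, 0.3009, 58.3681]
Distance = sqrt(60.7913) = 7.7969


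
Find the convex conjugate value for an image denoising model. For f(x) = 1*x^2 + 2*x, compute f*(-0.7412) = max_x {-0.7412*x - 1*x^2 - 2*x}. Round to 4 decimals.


f*(y) = sup_x {y*x - a*x^2 - b*x} = sup_x {(y-b)*x - a*x^2}
FOC: (y - b) - 2a*x = 0 => x* = (y - b)/(2a)
x* = (-0.7412 - 2)/(2*1) = -1.3706
f*(-0.7412) = (y-b)^2/(4a) = (-0.7412 - 2)^2/(4*1)
= 7.5142/4 = 1.8785


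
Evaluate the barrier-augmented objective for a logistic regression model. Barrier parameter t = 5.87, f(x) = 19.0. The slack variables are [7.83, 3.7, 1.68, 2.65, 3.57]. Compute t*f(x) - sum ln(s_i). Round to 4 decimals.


Step 1: Compute log-barrier.
ln values: [2.058, 1.3083, 0.5188, 0.9746, 1.2726]
phi = -(2.058 + 1.3083 + 0.5188 + 0.9746 + 1.2726) = -6.1322
Step 2: Compute augmented objective.
t*f(x) = 5.87*19.0 = 111.53
Total = 111.53 - 6.1322 = 105.3978


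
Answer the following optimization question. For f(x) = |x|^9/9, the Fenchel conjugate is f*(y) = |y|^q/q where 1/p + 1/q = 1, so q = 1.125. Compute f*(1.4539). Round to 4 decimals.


The conjugate exponent q satisfies 1/p + 1/q = 1.
p = 9, so q = 9/(9 - 1) = 1.125
|y|^q = 1.4539^1.125 = 1.5235
f*(1.4539) = 1.5235 / 1.125 = 1.3542


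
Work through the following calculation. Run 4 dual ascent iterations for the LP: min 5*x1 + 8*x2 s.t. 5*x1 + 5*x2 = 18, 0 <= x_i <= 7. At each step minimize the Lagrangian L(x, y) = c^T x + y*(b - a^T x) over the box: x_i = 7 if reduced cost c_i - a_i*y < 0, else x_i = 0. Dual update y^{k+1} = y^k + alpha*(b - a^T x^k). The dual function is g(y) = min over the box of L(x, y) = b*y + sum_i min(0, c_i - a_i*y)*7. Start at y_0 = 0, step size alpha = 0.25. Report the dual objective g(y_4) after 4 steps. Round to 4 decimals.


Dual ascent for LP: min 5*x1 + 8*x2, 5*x1 + 5*x2 = 18, 0 <= x_i <= 7
Step 1: y^k = 0.0, reduced costs: (5.0, 8.0)
  x^k = (0.0, 0.0), subgradient = b - a^T x = 18.0
  y^{k+1} = 0.0 + 0.25*18.0 = 4.5
Step 2: y^k = 4.5, reduced costs: (-17.5, -14.5)
  x^k = (7.0, 7.0), subgradient = b - a^T x = -52.0
  y^{k+1} = 4.5 + 0.25*-52.0 = -8.5
Step 3: y^k = -8.5, reduced costs: (47.5, 50.5)
  x^k = (0.0, 0.0), subgradient = b - a^T x = 18.0
  y^{k+1} = -8.5 + 0.25*18.0 = -4.0
Step 4: y^k = -4.0, reduced costs: (25.0, 28.0)
  x^k = (0.0, 0.0), subgradient = b - a^T x = 18.0
  y^{k+1} = -4.0 + 0.25*18.0 = 0.5
Dual objective at y_4 = 0.5: reduced costs (2.5, 5.5), box minimizer x = (0.0, 0.0)
g(y_4) = b*y + (c1 - a1*y)*x1 + (c2 - a2*y)*x2 = 18*0.5 + 2.5*0.0 + 5.5*0.0 = 9.0 + 0.0 + 0.0 = 9.0


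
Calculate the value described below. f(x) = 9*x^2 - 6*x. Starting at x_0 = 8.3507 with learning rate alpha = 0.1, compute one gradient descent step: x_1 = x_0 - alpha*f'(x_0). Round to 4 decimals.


We compute the gradient at x_0 and apply the update.
f'(x) = 18*x - 6
f'(8.3507) = 18*8.3507 - 6 = 144.3126
x_1 = 8.3507 - 0.1*144.3126 = -6.0806


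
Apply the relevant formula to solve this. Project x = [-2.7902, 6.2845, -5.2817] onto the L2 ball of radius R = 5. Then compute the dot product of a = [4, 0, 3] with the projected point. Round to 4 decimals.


Step 1: Compute ||x|| (intermediates to 6 decimals).
||x|| = sqrt((-2.7902)^2 + 6.2845^2 + (-5.2817)^2) = 8.670439
Step 2: Project.
Since ||x|| > R, scale = R/||x|| = 5/8.670439 = 0.576672, proj(x) = scale * x
proj(x) = [-1.60903, 3.624095, -3.045809]
Step 3: Dot product.
a^T * proj(x) = 4*(-1.60903) + 0*3.624095 + 3*(-3.045809) = -15.5735


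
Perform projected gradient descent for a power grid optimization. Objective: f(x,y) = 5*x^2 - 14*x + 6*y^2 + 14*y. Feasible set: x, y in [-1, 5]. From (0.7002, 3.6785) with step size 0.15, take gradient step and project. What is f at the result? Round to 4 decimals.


Step 1: Compute gradient at (0.7002, 3.6785).
grad_x = 2*5*0.7002 - 14 = -6.998
grad_y = 2*6*3.6785 + 14 = 58.142
Step 2: Gradient step.
x_raw = 0.7002 - 0.15*-6.998 = 1.7499
y_raw = 3.6785 - 0.15*58.142 = -5.0428
Step 3: Project onto [-1, 5].
x_proj = clip(1.7499) = 1.7499
y_proj = clip(-5.0428) = -1.0
Step 4: Evaluate f.
f(1.7499, -1.0) = -17.1878


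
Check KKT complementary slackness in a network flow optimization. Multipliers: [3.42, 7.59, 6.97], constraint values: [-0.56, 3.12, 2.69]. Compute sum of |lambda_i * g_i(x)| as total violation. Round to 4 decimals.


KKT complementary slackness check:
lambda_1 * g_1 = 3.42 * -0.56 = -1.9152
lambda_2 * g_2 = 7.59 * 3.12 = 23.6808
lambda_3 * g_3 = 6.97 * 2.69 = 18.7493
Total violation = 1.9152 + 23.6808 + 18.7493 = 44.3453


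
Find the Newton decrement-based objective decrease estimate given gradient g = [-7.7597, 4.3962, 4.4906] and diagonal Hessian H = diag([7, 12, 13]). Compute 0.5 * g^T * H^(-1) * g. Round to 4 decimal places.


Step 1: H is diagonal, so H^(-1) * g = [-1.1085, 0.3664, 0.3454].
Step 2: g^T H^(-1) g = sum_i g_i^2 / H_ii
  = (-7.7597)^2/7 + (4.3962)^2/12 + (4.4906)^2/13
  = 8.6018 + 1.6105 + 1.5512 = 11.7636
Step 3: Objective decrease = 0.5 * g^T H^(-1) g = 5.8818


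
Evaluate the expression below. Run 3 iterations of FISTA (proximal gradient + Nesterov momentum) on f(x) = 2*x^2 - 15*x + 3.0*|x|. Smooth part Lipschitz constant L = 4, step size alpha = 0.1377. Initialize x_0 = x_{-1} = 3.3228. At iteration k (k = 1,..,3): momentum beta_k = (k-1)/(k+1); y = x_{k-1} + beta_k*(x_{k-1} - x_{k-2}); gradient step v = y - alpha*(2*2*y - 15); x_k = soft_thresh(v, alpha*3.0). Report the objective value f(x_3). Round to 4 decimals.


FISTA on f(x) = 2*x^2 - 15*x + 3.0*|x|
L = 4, alpha = 0.1377
Iteration 1: beta = 0.0, y = 3.3228 + 0.0*(3.3228 - 3.3228) = 3.3228
  grad(y) = -1.7088, v = y - alpha*grad = 3.5581
  prox(v) = soft_thresh(3.5581, 0.4131) = 3.145
Iteration 2: beta = 0.3333, y = 3.145 + 0.3333*(3.145 - 3.3228) = 3.0857
  grad(y) = -2.6571, v = y - alpha*grad = 3.4516
  prox(v) = soft_thresh(3.4516, 0.4131) = 3.0385
Iteration 3: beta = 0.5, y = 3.0385 + 0.5*(3.0385 - 3.145) = 2.9853
  grad(y) = -3.0589, v = y - alpha*grad = 3.4065
  prox(v) = soft_thresh(3.4065, 0.4131) = 2.9934
f(x_3) = 2*2.9934^2 - 15*2.9934 + 3.0*|2.9934| = -17.9999


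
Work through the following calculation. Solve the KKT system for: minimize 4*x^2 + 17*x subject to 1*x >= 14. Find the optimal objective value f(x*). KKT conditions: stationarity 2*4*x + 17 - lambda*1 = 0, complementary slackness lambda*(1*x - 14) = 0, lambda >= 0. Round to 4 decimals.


Step 1: Try lambda = 0 (constraint inactive).
x_unc = -17/(2*4) = -2.125
Check: 1*-2.125 = -2.125 < 14 -- violated!
Step 2: Constraint must be active: 1*x = 14
x* = 14/1 = 14.0
lambda = (2*4*14.0 + 17)/1 = 129.0
Step 3: Compute optimal value.
f(x*) = 4*14.0^2 + 17*14.0 = 1022.0


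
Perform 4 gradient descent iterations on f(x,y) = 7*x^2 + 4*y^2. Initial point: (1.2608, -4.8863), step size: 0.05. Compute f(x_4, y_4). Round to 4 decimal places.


Gradient descent on f(x,y) = 7*x^2 + 4*y^2.
Starting point: (1.2608, -4.8863), alpha = 0.05
Step 1: grad_x = 2*7*1.2608 = 17.6512, grad_y = 2*4*-4.8863 = -39.0904
  x_1 = 1.2608 - 0.05*17.6512 = 0.3782
  y_1 = -4.8863 - 0.05*-39.0904 = -2.9318
Step 2: grad_x = 2*7*0.3782 = 5.2954, grad_y = 2*4*-2.9318 = -23.4542
  x_2 = 0.3782 - 0.05*5.2954 = 0.1135
  y_2 = -2.9318 - 0.05*-23.4542 = -1.7591
Step 3: grad_x = 2*7*0.1135 = 1.5886, grad_y = 2*4*-1.7591 = -14.0725
  x_3 = 0.1135 - 0.05*1.5886 = 0.034
  y_3 = -1.7591 - 0.05*-14.0725 = -1.0554
Step 4: grad_x = 2*7*0.034 = 0.4766, grad_y = 2*4*-1.0554 = -8.4435
  x_4 = 0.034 - 0.05*0.4766 = 0.0102
  y_4 = -1.0554 - 0.05*-8.4435 = -0.6333
f(0.0102, -0.6333) = 7*0.0102^2 + 4*(-0.6333)^2 = 1.6048
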